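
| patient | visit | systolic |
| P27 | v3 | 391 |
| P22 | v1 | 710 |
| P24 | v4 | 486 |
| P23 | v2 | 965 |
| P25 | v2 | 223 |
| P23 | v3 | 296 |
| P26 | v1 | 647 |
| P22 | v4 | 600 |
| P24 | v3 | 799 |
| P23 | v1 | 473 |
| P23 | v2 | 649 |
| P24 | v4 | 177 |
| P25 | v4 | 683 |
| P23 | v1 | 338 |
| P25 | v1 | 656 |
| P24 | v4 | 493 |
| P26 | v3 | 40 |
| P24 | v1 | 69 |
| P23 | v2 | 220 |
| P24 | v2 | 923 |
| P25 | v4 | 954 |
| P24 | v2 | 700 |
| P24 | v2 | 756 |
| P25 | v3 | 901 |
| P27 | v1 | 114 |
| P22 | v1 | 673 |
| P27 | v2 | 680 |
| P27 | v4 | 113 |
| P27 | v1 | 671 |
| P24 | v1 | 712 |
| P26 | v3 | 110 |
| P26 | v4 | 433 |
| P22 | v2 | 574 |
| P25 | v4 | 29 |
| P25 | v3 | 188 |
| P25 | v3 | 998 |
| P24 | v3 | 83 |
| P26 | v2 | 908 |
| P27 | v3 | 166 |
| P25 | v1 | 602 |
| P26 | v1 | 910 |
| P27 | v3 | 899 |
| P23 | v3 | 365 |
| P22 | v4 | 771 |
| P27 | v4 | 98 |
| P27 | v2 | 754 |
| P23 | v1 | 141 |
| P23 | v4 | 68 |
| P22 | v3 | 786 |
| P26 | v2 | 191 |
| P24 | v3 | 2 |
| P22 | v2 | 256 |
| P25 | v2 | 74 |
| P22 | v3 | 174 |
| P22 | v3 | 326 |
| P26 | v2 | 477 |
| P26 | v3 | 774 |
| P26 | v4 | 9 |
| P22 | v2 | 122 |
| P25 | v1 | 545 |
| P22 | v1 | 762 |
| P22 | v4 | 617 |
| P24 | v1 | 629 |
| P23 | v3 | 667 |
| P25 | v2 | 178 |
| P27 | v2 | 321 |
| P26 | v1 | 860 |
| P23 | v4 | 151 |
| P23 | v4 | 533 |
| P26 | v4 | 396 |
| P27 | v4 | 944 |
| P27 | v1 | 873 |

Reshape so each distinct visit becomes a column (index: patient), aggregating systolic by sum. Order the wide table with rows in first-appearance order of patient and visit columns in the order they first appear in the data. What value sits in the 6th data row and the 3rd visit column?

With rows in first-appearance order of patient, row 6 is patient=P26. visit columns in first-appearance order: v3, v1, v4, v2; column 3 is v4.
Long rows with patient=P26, visit=v4: 433 + 9 + 396 = 838.

838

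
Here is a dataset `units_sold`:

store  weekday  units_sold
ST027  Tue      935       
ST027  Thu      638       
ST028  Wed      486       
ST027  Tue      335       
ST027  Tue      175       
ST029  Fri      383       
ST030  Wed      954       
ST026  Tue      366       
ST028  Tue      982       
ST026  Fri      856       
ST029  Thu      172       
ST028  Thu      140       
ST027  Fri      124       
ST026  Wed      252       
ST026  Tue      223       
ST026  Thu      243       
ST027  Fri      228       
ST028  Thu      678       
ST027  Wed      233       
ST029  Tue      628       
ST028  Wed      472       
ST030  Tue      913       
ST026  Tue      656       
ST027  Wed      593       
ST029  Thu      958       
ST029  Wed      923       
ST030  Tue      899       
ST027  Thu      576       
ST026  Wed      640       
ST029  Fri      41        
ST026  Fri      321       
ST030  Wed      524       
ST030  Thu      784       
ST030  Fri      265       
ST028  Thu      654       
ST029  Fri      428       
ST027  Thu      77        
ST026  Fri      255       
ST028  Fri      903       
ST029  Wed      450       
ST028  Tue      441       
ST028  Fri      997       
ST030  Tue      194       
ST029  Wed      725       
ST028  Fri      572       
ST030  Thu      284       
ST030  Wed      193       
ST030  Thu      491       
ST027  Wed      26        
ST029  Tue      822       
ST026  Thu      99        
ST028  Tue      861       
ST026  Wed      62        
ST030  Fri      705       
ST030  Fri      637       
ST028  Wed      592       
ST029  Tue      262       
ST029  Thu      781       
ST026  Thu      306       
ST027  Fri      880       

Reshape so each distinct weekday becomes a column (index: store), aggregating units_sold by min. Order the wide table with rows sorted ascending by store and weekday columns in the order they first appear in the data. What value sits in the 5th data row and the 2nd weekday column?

With rows sorted ascending by store, row 5 is store=ST030. weekday columns in first-appearance order: Tue, Thu, Wed, Fri; column 2 is Thu.
Long rows with store=ST030, weekday=Thu: min(784, 284, 491) = 284.

284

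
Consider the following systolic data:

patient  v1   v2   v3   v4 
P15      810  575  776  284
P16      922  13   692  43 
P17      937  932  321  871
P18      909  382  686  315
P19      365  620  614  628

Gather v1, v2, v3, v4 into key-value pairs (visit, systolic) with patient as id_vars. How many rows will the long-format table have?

5 patient values × 4 melted columns = 20 rows.

20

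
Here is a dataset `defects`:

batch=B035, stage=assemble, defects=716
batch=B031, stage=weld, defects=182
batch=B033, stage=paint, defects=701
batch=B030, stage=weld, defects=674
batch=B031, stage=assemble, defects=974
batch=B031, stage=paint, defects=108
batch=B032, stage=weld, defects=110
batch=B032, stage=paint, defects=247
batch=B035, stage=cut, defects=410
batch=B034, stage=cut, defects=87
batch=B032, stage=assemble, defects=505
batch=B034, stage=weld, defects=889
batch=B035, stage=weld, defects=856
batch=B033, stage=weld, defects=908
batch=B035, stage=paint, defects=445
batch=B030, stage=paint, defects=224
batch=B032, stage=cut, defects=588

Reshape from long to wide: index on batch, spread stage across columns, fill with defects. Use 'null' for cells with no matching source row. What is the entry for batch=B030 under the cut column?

null

No long-format row has batch=B030 and stage=cut, so the cell is null.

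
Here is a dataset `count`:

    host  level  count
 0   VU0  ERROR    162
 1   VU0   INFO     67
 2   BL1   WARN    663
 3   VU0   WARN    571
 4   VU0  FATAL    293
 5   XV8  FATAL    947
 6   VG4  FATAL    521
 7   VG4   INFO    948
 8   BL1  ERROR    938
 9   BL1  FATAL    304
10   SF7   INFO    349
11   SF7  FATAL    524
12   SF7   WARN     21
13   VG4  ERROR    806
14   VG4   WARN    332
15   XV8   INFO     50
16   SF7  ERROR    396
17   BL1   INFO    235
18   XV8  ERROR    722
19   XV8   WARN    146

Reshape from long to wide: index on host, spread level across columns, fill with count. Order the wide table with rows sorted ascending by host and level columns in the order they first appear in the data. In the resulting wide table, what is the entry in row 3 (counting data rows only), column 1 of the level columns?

806

With rows sorted ascending by host, row 3 is host=VG4. level columns in first-appearance order: ERROR, INFO, WARN, FATAL; column 1 is ERROR.
Long rows with host=VG4, level=ERROR: count = 806.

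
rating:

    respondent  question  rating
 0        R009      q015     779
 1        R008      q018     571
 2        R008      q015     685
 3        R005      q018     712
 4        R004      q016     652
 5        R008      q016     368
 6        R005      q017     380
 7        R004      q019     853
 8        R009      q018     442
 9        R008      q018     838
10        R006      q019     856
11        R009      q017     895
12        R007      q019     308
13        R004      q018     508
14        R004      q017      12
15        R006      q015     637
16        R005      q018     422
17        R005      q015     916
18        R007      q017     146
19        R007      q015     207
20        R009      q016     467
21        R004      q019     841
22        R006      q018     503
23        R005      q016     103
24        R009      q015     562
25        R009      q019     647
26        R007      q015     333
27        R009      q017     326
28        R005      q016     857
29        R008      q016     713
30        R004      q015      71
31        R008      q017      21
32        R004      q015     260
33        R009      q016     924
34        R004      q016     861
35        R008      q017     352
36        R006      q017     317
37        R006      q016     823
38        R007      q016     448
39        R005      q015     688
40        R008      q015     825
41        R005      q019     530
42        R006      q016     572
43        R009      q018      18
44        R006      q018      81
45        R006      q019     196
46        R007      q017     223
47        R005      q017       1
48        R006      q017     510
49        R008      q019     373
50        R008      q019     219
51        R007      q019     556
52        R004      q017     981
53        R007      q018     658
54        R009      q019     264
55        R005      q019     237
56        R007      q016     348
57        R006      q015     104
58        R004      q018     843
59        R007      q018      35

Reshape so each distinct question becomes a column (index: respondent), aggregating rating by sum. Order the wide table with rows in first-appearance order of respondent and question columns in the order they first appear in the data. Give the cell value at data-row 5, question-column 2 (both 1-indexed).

584

With rows in first-appearance order of respondent, row 5 is respondent=R006. question columns in first-appearance order: q015, q018, q016, q017, q019; column 2 is q018.
Long rows with respondent=R006, question=q018: 503 + 81 = 584.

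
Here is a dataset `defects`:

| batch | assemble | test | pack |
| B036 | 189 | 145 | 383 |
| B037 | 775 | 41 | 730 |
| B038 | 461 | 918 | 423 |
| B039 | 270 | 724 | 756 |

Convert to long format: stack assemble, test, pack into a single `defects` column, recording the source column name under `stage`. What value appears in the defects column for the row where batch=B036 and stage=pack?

383

Unpivoting turns each (batch, wide-column) pair into one long row.
The wide cell at row B036, column pack holds 383, so the long row (B036, pack) has defects=383.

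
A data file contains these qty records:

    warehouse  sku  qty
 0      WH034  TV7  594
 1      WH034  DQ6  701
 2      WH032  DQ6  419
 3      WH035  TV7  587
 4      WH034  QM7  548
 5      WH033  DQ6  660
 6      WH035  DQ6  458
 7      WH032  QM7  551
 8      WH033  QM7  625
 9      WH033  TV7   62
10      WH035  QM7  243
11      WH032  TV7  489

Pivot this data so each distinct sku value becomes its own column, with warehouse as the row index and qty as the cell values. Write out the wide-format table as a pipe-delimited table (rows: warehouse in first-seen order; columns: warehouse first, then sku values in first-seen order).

| warehouse | TV7 | DQ6 | QM7 |
| WH034 | 594 | 701 | 548 |
| WH032 | 489 | 419 | 551 |
| WH035 | 587 | 458 | 243 |
| WH033 | 62 | 660 | 625 |

Columns: warehouse plus the 3 distinct sku values (TV7, DQ6, QM7).
For example, row WH034 column TV7 takes qty=594 from the long row (WH034, TV7).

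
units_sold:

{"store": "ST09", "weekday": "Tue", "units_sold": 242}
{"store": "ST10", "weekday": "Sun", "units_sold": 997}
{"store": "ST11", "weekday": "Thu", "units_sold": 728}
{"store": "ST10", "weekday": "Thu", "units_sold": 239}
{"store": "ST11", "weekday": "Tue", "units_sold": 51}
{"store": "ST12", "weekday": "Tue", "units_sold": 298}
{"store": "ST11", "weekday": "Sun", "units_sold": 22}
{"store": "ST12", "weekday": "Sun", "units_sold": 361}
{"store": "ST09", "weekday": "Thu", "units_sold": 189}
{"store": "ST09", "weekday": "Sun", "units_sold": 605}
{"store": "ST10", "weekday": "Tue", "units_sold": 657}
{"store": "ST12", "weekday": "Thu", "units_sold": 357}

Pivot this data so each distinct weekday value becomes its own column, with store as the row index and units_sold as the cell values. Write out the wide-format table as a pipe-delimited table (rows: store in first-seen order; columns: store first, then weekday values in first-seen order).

Columns: store plus the 3 distinct weekday values (Tue, Sun, Thu).
For example, row ST09 column Tue takes units_sold=242 from the long row (ST09, Tue).

| store | Tue | Sun | Thu |
| ST09 | 242 | 605 | 189 |
| ST10 | 657 | 997 | 239 |
| ST11 | 51 | 22 | 728 |
| ST12 | 298 | 361 | 357 |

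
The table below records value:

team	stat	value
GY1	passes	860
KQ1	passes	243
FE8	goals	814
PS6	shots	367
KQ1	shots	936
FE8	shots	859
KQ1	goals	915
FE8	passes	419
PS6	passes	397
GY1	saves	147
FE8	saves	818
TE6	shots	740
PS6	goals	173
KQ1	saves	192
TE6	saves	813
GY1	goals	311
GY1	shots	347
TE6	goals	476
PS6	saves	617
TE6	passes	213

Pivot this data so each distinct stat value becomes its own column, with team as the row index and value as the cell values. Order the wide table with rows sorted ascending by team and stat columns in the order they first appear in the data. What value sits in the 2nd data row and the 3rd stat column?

With rows sorted ascending by team, row 2 is team=GY1. stat columns in first-appearance order: passes, goals, shots, saves; column 3 is shots.
Long rows with team=GY1, stat=shots: value = 347.

347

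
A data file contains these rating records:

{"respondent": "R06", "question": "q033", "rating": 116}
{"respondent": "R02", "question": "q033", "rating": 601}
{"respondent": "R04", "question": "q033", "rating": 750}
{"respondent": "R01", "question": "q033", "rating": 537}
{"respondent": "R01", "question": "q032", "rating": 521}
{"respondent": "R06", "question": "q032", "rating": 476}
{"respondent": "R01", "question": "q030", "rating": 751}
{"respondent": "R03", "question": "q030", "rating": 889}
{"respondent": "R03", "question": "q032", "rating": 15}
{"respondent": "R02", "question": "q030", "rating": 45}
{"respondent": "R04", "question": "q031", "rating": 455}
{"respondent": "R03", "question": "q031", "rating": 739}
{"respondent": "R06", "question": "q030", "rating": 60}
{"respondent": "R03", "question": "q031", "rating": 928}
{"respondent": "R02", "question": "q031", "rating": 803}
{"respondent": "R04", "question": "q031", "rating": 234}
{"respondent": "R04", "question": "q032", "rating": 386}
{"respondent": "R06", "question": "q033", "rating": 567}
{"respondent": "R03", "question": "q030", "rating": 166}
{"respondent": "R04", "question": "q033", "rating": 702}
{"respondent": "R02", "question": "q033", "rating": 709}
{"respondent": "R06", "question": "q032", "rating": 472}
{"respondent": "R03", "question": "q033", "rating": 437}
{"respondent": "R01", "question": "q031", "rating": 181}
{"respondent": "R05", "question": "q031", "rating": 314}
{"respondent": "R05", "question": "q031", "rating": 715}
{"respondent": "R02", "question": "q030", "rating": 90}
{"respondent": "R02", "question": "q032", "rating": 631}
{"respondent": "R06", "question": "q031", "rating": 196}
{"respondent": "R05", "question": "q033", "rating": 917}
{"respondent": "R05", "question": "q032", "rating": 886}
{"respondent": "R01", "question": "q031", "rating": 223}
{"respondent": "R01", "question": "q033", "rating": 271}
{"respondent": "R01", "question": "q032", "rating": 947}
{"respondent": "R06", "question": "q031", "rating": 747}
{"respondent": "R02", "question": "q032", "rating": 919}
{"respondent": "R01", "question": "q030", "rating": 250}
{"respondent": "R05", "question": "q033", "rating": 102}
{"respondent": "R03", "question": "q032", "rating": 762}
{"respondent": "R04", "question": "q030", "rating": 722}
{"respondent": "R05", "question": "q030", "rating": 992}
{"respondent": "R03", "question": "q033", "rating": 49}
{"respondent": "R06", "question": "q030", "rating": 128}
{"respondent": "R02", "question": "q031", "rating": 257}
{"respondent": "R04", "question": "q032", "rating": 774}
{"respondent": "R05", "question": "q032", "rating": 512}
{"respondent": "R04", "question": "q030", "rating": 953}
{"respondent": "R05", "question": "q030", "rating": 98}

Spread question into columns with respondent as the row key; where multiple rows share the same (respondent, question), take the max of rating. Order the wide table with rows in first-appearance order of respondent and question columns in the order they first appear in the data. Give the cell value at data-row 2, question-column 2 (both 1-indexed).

919

With rows in first-appearance order of respondent, row 2 is respondent=R02. question columns in first-appearance order: q033, q032, q030, q031; column 2 is q032.
Long rows with respondent=R02, question=q032: max(631, 919) = 919.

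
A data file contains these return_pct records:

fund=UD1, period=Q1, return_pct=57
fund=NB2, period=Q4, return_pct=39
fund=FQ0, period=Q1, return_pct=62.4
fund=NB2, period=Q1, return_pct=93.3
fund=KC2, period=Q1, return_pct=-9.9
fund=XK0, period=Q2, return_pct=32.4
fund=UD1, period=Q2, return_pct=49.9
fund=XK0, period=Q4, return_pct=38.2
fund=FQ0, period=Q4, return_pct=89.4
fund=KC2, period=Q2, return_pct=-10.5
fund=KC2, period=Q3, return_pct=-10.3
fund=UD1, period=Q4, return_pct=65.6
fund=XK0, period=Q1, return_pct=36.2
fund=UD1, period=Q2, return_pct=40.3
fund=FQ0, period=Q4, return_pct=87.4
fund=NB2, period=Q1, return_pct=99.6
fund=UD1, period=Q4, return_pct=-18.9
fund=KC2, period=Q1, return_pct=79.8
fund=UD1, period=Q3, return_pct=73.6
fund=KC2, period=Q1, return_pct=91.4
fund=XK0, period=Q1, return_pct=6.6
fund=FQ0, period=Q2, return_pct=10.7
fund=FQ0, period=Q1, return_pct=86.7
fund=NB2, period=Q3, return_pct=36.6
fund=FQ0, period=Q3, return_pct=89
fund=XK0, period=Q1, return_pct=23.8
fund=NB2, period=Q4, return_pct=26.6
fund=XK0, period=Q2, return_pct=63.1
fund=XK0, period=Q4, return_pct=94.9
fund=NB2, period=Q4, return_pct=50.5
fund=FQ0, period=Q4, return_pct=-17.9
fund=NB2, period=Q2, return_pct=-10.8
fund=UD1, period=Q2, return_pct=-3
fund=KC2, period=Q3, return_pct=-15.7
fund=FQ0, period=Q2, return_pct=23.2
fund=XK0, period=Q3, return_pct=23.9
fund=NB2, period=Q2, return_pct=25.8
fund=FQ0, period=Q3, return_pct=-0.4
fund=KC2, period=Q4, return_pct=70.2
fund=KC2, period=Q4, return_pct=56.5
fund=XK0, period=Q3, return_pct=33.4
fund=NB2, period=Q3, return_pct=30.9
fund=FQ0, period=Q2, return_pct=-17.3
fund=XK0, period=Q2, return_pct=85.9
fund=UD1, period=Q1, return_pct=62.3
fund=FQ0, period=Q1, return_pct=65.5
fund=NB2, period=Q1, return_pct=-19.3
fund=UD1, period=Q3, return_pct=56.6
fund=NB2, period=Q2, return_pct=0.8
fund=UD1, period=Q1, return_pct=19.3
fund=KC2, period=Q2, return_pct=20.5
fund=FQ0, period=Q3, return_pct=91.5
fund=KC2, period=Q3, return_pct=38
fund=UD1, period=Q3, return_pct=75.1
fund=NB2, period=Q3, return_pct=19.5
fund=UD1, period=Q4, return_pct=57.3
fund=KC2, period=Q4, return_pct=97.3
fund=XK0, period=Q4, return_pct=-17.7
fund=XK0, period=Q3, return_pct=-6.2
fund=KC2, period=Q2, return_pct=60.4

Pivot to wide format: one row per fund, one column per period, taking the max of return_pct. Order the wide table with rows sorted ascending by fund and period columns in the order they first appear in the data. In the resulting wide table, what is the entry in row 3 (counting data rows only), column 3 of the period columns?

25.8

With rows sorted ascending by fund, row 3 is fund=NB2. period columns in first-appearance order: Q1, Q4, Q2, Q3; column 3 is Q2.
Long rows with fund=NB2, period=Q2: max(-10.8, 25.8, 0.8) = 25.8.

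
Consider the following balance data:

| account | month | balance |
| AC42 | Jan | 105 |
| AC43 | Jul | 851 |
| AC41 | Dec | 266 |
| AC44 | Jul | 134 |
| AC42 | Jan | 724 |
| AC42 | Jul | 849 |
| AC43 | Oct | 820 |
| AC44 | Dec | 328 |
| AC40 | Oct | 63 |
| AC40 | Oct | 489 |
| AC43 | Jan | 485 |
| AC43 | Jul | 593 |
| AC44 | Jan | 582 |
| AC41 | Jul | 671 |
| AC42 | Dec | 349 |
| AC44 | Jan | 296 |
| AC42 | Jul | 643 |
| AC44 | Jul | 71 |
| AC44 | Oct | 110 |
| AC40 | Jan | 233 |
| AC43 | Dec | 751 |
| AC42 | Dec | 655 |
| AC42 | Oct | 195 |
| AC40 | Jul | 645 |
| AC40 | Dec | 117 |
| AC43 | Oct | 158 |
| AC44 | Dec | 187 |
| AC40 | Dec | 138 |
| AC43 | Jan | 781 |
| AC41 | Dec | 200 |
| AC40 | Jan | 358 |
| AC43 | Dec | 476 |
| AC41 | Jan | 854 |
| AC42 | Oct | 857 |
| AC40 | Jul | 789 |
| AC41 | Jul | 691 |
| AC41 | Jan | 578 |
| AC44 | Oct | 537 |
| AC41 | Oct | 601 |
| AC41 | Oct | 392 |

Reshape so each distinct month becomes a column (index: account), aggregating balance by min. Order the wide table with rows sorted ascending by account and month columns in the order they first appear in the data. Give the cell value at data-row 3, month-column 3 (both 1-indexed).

349

With rows sorted ascending by account, row 3 is account=AC42. month columns in first-appearance order: Jan, Jul, Dec, Oct; column 3 is Dec.
Long rows with account=AC42, month=Dec: min(349, 655) = 349.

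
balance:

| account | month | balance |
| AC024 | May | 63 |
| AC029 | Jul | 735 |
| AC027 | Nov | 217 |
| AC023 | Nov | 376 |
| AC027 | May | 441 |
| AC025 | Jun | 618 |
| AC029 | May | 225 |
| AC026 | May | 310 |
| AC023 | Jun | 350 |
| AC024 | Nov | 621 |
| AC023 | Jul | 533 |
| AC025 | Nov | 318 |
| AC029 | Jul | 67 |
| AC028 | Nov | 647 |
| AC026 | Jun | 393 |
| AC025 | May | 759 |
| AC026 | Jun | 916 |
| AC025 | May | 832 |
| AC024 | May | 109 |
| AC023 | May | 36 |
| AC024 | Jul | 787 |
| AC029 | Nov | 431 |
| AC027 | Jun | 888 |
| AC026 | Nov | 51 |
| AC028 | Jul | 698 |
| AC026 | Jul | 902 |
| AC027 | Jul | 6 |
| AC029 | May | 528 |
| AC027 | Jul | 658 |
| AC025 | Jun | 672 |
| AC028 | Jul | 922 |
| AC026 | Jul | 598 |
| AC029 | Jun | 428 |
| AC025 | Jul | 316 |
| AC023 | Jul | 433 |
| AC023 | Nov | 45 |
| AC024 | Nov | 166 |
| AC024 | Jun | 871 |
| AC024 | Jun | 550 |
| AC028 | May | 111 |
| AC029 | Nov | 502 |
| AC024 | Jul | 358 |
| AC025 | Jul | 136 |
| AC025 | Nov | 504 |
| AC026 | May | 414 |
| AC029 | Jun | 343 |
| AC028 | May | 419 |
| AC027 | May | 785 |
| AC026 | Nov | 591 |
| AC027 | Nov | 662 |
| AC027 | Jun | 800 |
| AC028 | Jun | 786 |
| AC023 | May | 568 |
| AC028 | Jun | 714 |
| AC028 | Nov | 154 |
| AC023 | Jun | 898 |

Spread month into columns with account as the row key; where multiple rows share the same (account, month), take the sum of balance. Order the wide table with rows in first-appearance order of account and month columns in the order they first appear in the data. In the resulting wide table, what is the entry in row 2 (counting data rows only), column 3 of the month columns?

933

With rows in first-appearance order of account, row 2 is account=AC029. month columns in first-appearance order: May, Jul, Nov, Jun; column 3 is Nov.
Long rows with account=AC029, month=Nov: 431 + 502 = 933.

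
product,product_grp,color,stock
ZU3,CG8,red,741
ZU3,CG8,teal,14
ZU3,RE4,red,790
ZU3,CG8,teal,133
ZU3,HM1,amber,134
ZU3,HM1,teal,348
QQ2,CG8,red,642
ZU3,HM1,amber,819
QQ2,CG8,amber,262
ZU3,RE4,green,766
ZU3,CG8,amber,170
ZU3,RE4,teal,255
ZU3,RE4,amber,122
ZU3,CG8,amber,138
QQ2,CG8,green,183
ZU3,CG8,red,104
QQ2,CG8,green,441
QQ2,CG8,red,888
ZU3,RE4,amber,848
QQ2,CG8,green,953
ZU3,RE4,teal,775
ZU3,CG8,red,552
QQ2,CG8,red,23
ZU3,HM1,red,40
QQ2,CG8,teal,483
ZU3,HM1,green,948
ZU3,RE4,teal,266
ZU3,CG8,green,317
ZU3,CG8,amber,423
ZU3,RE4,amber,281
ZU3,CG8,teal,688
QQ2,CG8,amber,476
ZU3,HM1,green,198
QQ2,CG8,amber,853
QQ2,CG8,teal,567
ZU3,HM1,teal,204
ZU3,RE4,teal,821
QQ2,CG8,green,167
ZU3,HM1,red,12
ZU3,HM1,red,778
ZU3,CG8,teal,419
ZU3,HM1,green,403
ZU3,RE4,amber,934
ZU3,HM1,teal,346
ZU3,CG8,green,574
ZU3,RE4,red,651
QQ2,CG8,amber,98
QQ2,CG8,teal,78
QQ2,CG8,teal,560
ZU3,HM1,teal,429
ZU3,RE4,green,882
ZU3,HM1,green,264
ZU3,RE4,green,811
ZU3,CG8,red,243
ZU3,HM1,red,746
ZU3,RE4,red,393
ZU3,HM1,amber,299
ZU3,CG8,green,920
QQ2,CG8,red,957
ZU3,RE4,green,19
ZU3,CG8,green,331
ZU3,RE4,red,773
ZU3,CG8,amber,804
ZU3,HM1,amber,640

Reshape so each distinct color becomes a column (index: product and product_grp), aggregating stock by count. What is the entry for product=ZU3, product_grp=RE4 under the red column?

Rows with product=ZU3, product_grp=RE4 and color=red: stock values are 790, 651, 393, 773.
4 rows match — count = 4.

4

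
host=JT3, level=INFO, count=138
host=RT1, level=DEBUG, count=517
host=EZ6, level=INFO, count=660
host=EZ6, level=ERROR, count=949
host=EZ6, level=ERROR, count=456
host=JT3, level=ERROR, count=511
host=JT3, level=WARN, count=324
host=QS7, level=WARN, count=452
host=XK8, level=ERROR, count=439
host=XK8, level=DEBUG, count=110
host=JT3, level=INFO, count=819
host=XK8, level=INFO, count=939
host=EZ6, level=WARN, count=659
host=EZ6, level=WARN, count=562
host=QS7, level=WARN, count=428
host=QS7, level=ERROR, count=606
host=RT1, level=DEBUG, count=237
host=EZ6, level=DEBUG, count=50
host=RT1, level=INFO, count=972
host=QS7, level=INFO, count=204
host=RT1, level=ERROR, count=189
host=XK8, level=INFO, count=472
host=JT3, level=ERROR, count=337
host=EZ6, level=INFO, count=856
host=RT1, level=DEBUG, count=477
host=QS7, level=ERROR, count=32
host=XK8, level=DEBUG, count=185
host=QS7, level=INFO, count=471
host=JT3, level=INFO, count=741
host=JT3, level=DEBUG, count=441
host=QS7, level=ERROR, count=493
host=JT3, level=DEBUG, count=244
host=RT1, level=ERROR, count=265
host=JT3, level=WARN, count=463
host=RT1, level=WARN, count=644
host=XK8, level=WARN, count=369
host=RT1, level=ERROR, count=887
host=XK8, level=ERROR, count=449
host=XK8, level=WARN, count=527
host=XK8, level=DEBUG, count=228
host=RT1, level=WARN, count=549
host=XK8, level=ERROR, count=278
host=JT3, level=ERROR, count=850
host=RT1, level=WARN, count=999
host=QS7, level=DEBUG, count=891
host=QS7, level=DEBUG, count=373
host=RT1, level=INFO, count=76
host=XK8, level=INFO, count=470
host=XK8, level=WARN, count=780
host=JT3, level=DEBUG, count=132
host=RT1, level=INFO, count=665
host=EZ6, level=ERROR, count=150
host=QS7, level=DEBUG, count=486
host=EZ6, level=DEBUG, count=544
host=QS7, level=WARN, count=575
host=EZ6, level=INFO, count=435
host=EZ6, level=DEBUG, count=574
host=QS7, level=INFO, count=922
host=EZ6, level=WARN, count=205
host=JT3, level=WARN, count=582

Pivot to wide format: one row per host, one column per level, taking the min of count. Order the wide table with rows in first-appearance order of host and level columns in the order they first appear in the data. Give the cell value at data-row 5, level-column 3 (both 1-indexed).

278

With rows in first-appearance order of host, row 5 is host=XK8. level columns in first-appearance order: INFO, DEBUG, ERROR, WARN; column 3 is ERROR.
Long rows with host=XK8, level=ERROR: min(439, 449, 278) = 278.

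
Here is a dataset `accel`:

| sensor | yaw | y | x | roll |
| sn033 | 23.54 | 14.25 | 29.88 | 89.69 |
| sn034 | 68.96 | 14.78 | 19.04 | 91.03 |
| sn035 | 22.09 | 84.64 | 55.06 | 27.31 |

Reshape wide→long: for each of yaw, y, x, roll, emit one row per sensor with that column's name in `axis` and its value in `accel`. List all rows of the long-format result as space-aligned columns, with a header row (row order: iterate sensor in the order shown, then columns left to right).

sensor  axis  accel
sn033   yaw   23.54
sn033   y     14.25
sn033   x     29.88
sn033   roll  89.69
sn034   yaw   68.96
sn034   y     14.78
sn034   x     19.04
sn034   roll  91.03
sn035   yaw   22.09
sn035   y     84.64
sn035   x     55.06
sn035   roll  27.31

Each (sensor, column) pair becomes one row: 3 × 4 = 12 rows.
For example, (sn033, yaw) → accel=23.54.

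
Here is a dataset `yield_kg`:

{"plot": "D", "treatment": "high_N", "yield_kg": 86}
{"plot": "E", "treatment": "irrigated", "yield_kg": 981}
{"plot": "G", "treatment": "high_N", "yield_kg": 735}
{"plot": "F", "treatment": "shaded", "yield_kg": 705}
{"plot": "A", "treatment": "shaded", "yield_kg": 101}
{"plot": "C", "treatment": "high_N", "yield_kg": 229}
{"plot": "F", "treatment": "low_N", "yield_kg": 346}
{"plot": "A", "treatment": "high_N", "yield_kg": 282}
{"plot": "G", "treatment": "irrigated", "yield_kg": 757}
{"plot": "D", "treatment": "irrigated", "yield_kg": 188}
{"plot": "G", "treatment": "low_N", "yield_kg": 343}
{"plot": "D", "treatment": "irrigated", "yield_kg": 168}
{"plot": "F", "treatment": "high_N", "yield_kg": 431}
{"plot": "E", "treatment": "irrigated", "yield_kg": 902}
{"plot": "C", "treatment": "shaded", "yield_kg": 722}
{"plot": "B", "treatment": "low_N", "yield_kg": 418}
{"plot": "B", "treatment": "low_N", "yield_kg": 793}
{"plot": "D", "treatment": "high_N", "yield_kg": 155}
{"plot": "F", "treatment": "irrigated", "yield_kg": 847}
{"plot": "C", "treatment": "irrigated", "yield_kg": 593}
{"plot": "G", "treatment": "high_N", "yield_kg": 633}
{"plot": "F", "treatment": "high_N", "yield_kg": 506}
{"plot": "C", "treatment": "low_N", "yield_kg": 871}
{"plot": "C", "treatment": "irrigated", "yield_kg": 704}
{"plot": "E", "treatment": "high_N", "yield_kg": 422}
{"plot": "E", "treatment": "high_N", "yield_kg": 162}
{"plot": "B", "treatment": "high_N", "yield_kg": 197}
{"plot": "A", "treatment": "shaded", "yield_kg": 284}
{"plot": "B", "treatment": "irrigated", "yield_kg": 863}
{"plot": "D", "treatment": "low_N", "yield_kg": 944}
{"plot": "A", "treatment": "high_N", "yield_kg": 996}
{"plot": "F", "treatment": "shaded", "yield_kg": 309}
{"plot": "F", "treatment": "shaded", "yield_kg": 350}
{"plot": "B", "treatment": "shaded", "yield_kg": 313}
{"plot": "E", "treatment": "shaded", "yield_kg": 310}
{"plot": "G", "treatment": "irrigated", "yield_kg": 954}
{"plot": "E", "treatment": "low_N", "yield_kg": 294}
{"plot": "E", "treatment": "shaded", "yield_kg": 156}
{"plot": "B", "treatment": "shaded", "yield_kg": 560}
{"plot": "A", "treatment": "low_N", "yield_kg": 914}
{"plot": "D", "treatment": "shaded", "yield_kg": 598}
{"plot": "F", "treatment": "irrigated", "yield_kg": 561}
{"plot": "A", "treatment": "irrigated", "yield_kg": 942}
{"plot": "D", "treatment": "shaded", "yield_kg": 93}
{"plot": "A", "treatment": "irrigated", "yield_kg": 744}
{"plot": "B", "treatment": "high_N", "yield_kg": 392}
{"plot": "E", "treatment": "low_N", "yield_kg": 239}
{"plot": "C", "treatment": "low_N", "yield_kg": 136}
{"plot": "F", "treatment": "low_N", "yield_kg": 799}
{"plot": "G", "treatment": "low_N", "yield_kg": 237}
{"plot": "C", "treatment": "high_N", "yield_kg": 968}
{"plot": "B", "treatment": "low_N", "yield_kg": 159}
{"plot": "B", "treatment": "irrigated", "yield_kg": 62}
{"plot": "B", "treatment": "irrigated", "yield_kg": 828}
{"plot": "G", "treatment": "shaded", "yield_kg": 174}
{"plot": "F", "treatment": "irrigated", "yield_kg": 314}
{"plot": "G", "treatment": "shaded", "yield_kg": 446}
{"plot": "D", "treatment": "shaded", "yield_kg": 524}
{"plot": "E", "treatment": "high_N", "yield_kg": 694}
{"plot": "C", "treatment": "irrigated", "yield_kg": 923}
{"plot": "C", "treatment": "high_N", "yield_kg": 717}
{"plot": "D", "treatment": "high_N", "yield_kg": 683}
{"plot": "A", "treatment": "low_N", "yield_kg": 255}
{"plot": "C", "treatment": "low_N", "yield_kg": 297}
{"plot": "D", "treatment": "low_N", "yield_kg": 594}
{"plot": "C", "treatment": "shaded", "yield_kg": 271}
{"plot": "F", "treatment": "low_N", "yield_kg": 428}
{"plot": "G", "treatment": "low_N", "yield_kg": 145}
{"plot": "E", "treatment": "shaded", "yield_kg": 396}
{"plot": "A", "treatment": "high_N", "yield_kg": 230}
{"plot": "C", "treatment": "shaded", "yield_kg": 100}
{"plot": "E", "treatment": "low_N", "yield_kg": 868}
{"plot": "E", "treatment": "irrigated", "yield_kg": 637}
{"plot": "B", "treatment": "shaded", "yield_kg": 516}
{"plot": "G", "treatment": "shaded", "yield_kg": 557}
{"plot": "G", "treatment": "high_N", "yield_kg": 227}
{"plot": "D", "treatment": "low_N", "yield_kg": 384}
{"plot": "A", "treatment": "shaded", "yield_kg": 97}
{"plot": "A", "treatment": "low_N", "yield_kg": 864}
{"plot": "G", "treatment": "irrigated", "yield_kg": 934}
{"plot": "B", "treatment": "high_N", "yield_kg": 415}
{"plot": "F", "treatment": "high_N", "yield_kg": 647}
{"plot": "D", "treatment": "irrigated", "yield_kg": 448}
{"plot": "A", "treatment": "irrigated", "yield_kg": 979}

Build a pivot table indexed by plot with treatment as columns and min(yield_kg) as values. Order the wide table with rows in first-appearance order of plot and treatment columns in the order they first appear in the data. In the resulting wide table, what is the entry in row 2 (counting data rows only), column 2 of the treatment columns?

With rows in first-appearance order of plot, row 2 is plot=E. treatment columns in first-appearance order: high_N, irrigated, shaded, low_N; column 2 is irrigated.
Long rows with plot=E, treatment=irrigated: min(981, 902, 637) = 637.

637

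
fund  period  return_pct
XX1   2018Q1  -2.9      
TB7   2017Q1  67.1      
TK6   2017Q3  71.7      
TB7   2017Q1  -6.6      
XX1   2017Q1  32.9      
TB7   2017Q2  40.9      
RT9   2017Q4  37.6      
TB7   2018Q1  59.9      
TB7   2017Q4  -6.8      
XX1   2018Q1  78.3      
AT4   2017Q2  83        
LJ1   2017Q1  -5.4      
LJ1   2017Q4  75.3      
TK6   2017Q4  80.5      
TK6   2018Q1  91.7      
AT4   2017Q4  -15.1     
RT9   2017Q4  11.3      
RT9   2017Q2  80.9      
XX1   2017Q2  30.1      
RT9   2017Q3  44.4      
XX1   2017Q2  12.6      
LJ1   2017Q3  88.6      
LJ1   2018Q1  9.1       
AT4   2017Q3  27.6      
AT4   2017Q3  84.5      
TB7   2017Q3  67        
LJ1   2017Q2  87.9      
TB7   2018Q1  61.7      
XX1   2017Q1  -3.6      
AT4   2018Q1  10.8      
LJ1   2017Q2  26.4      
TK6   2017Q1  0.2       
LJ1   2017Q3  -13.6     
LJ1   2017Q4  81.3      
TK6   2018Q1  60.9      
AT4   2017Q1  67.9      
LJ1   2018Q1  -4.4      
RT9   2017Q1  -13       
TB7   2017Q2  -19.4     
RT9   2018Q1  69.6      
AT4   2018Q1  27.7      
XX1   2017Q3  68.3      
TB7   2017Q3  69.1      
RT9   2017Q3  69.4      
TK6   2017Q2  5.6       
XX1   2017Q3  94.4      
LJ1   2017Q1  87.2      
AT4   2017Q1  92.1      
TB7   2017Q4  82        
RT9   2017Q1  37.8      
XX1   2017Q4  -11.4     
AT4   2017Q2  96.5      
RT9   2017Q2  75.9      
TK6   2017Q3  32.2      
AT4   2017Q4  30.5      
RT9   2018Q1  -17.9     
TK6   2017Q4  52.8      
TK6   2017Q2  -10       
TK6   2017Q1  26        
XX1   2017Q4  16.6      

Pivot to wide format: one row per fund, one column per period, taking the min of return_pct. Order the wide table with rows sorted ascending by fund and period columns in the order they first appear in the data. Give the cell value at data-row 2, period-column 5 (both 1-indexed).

75.3

With rows sorted ascending by fund, row 2 is fund=LJ1. period columns in first-appearance order: 2018Q1, 2017Q1, 2017Q3, 2017Q2, 2017Q4; column 5 is 2017Q4.
Long rows with fund=LJ1, period=2017Q4: min(75.3, 81.3) = 75.3.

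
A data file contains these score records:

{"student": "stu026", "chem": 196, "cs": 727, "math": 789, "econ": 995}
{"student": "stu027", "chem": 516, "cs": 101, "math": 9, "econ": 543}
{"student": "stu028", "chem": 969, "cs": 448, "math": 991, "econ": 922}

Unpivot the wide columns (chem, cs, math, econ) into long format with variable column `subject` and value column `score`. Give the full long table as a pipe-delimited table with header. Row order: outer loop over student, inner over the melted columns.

Each (student, column) pair becomes one row: 3 × 4 = 12 rows.
For example, (stu026, chem) → score=196.

| student | subject | score |
| stu026 | chem | 196 |
| stu026 | cs | 727 |
| stu026 | math | 789 |
| stu026 | econ | 995 |
| stu027 | chem | 516 |
| stu027 | cs | 101 |
| stu027 | math | 9 |
| stu027 | econ | 543 |
| stu028 | chem | 969 |
| stu028 | cs | 448 |
| stu028 | math | 991 |
| stu028 | econ | 922 |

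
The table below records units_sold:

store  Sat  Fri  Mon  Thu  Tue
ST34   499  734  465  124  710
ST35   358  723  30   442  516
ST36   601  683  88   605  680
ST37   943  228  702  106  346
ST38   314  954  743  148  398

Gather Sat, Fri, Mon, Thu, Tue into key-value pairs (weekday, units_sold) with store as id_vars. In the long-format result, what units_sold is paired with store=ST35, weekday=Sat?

Unpivoting turns each (store, wide-column) pair into one long row.
The wide cell at row ST35, column Sat holds 358, so the long row (ST35, Sat) has units_sold=358.

358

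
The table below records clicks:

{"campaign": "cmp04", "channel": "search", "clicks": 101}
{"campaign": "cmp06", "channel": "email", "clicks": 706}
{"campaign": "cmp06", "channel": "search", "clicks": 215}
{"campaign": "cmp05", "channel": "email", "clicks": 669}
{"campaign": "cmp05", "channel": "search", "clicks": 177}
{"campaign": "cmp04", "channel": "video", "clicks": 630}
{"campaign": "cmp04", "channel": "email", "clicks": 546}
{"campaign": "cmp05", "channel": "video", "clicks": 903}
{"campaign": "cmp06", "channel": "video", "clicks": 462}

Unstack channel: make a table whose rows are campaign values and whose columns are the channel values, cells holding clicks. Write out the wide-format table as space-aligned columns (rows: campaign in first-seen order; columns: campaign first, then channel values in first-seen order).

campaign  search  email  video
cmp04     101     546    630  
cmp06     215     706    462  
cmp05     177     669    903  

Columns: campaign plus the 3 distinct channel values (search, email, video).
For example, row cmp04 column search takes clicks=101 from the long row (cmp04, search).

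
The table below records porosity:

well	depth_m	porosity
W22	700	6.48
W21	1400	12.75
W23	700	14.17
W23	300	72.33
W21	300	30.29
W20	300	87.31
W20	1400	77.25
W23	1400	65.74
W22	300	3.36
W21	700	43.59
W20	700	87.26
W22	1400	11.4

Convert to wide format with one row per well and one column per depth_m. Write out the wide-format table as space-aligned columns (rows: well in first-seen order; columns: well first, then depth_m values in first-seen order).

well  700    1400   300  
W22   6.48   11.4   3.36 
W21   43.59  12.75  30.29
W23   14.17  65.74  72.33
W20   87.26  77.25  87.31

Columns: well plus the 3 distinct depth_m values (700, 1400, 300).
For example, row W22 column 700 takes porosity=6.48 from the long row (W22, 700).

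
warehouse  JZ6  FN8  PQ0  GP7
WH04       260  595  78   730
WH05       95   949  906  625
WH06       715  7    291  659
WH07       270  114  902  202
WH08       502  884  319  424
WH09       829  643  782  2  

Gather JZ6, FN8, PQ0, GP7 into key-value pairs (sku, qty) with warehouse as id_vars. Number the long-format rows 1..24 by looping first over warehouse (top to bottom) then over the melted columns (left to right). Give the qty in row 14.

24 rows total (6 × 4). Row 14: index ⌊(14-1)/4⌋ = 3 into warehouse → WH07; (14-1) mod 4 = 1 into the melted columns → FN8.
So row 14 is (WH07, FN8, 114); qty = 114.

114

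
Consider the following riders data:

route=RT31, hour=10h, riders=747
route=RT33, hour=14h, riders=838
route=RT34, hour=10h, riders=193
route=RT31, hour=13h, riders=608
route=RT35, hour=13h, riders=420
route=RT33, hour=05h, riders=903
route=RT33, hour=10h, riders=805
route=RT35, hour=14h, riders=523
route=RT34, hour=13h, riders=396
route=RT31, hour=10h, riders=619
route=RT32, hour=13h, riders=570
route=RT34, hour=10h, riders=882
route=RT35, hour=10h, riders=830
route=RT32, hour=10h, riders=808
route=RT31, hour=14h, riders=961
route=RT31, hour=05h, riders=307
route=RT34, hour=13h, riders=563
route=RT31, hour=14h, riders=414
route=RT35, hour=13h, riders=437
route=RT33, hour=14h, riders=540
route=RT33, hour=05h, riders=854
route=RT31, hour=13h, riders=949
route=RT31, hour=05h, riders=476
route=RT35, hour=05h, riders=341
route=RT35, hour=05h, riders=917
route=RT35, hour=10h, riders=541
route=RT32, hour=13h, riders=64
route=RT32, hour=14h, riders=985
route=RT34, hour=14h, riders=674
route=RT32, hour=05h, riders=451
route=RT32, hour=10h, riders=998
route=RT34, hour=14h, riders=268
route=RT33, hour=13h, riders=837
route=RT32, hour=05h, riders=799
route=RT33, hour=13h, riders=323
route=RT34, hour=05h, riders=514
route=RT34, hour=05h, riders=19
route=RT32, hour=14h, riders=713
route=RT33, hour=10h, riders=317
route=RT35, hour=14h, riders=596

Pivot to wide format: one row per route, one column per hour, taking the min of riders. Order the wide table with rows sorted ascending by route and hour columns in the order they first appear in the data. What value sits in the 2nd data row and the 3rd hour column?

With rows sorted ascending by route, row 2 is route=RT32. hour columns in first-appearance order: 10h, 14h, 13h, 05h; column 3 is 13h.
Long rows with route=RT32, hour=13h: min(570, 64) = 64.

64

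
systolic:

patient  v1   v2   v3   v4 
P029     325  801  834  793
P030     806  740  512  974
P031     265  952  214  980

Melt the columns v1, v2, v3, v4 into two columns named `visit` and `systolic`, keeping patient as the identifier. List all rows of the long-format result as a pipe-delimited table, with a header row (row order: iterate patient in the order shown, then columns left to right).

Each (patient, column) pair becomes one row: 3 × 4 = 12 rows.
For example, (P029, v1) → systolic=325.

| patient | visit | systolic |
| P029 | v1 | 325 |
| P029 | v2 | 801 |
| P029 | v3 | 834 |
| P029 | v4 | 793 |
| P030 | v1 | 806 |
| P030 | v2 | 740 |
| P030 | v3 | 512 |
| P030 | v4 | 974 |
| P031 | v1 | 265 |
| P031 | v2 | 952 |
| P031 | v3 | 214 |
| P031 | v4 | 980 |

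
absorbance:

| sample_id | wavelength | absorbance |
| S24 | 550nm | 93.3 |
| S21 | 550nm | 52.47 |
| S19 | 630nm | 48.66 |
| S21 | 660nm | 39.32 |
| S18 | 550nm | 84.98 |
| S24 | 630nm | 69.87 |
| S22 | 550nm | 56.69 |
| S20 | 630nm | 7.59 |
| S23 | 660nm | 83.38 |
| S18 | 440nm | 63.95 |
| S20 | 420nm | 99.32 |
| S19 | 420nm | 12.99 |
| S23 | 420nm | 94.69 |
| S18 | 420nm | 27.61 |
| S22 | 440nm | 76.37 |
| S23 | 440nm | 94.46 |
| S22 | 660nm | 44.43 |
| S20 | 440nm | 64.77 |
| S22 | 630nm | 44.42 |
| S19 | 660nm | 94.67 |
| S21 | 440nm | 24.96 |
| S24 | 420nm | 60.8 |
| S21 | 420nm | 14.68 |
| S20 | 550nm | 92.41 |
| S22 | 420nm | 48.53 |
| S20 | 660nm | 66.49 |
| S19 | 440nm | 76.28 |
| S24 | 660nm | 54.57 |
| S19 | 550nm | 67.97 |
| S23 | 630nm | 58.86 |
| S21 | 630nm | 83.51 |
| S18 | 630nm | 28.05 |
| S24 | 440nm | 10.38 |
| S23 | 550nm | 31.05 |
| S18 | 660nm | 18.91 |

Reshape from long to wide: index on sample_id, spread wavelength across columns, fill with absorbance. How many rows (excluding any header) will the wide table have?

7

7 distinct sample_id values → 7 rows.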